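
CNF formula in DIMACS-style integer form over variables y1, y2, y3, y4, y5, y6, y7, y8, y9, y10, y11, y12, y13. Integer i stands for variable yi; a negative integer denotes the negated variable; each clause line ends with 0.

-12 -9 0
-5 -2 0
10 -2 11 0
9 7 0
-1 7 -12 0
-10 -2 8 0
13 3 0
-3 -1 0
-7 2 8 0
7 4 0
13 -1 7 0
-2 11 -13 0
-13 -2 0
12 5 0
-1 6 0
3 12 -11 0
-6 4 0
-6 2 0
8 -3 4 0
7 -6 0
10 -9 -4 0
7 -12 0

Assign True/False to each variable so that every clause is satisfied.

y1 = 0, y2 = 0, y3 = 0, y4 = 1, y5 = 0, y6 = 0, y7 = 1, y8 = 1, y9 = 0, y10 = 0, y11 = 0, y12 = 1, y13 = 1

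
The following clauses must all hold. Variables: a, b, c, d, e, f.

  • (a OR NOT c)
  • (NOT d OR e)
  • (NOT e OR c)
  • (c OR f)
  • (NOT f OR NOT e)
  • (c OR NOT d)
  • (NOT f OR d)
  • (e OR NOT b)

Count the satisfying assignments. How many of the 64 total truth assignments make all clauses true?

5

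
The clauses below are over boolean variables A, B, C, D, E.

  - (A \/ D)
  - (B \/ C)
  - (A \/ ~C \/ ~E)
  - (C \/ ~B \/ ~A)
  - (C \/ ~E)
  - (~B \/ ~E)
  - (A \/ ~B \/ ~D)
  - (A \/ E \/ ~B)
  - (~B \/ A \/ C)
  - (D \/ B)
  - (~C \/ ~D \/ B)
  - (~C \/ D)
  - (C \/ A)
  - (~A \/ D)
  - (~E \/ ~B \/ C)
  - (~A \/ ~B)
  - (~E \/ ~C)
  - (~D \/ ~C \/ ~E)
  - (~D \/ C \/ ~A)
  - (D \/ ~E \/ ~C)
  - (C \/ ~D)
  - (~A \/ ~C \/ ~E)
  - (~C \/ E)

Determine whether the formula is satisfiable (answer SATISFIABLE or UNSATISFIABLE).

UNSATISFIABLE

C = True:
  propagation gives D=True, B=True, E=False; an empty clause results — contradiction.
C = False:
  propagation gives B=True, A=False; an empty clause results — contradiction.
Every branch closes, so no satisfying assignment exists.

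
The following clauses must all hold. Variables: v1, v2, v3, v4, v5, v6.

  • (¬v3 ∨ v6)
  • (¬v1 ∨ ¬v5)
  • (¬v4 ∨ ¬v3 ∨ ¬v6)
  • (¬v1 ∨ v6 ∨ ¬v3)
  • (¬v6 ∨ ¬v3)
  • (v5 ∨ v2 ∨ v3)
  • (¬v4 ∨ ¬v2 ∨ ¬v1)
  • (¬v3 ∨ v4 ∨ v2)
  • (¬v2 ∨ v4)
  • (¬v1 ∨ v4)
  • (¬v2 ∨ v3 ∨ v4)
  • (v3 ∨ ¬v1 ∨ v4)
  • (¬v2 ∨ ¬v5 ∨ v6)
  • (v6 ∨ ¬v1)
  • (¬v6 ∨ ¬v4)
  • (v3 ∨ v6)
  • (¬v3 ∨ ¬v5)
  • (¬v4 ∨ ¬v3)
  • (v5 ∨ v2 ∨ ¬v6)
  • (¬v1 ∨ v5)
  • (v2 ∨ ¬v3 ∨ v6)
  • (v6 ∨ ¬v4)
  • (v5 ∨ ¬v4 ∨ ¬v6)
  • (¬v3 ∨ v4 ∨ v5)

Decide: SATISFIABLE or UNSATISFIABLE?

SATISFIABLE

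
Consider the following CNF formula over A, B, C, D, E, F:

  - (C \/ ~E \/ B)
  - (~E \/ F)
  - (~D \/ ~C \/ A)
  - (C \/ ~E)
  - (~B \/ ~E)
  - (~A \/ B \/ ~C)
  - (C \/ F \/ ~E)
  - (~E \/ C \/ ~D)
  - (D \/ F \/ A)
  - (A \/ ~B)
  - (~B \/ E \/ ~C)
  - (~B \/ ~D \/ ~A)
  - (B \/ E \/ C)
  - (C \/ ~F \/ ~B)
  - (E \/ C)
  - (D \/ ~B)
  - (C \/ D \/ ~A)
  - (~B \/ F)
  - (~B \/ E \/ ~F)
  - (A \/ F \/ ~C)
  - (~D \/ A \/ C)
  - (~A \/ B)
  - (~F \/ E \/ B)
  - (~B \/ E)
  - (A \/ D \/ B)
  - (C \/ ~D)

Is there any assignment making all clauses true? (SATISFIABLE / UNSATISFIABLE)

UNSATISFIABLE

B = True:
  propagation gives E=False; an empty clause results — contradiction.
B = False:
  propagation gives A=False, D=True, C=False; an empty clause results — contradiction.
Every branch closes, so no satisfying assignment exists.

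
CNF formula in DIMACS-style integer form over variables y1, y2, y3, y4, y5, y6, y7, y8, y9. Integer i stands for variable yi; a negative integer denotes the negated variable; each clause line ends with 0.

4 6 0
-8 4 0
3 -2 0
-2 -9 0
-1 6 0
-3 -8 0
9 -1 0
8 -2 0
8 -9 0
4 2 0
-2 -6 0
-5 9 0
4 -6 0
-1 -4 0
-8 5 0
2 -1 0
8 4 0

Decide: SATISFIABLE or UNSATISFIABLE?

SATISFIABLE

y1 occurs only negated in the remaining clauses — set y1 = False.
Try y2 = False.
  then y4 is forced to True.
Branch on y3: take y3 = False.
For the remaining variables, y5 = False, y6 = False, y7 = True, y8 = False, y9 = False works.
So y1 = False, y2 = False, y3 = False, y4 = True, y5 = False, y6 = False, y7 = True, y8 = False, y9 = False is a satisfying assignment.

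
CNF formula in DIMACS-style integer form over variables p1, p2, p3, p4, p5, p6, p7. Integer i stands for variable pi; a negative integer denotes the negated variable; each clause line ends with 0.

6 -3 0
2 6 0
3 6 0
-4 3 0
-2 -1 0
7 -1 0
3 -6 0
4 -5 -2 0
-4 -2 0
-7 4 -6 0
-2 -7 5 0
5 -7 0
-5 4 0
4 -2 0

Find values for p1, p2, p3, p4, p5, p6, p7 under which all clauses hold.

p1 occurs only negated in the remaining clauses — set p1 = False.
Branch on p2: take p2 = False.
  then p6 is forced to True.
  then p3 is forced to True.
Branch on p4: take p4 = True.
The remaining clauses are satisfied by p5 = True, p7 = False.

p1=F  p2=F  p3=T  p4=T  p5=T  p6=T  p7=F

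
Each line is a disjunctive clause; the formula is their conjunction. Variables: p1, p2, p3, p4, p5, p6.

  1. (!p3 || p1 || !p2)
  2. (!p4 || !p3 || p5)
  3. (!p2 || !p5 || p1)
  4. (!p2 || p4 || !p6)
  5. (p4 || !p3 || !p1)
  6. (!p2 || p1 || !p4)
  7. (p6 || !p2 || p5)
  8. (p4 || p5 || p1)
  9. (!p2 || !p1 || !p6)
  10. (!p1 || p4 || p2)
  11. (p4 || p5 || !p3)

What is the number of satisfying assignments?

Case analysis on p1 and p2:
  p1=1, p2=1: remaining (p3,p4,p5,p6) ∈ {(0,0,1,0); (0,1,1,0); (1,1,1,0)} — 3.
  p1=1, p2=0: p6 free; 3 ways for (p3,p4,p5) × 2^1 = 6.
  p1=0, p2=1: a clause becomes empty — 0.
  p1=0, p2=0: p6 free; 5 ways for (p3,p4,p5) × 2^1 = 10.
Total: 3 + 6 + 0 + 10 = 19.

19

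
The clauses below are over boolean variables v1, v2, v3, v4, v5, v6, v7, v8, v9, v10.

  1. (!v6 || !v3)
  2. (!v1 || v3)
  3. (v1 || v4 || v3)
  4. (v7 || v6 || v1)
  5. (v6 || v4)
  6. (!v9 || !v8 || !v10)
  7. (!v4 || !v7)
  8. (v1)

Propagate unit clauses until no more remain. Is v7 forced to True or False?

Unit clause (v1) sets v1 = True.
(!v1 || v3): since v1 = True, the clause reduces to (v3). v3 = True.
(!v6 || !v3): since v3 = True, the clause reduces to (!v6). v6 = False.
In (v4 || v6), v6 is now false; v4 must hold, so v4 = True.
From (!v4 || !v7) and v4 = True: v7 = False.

False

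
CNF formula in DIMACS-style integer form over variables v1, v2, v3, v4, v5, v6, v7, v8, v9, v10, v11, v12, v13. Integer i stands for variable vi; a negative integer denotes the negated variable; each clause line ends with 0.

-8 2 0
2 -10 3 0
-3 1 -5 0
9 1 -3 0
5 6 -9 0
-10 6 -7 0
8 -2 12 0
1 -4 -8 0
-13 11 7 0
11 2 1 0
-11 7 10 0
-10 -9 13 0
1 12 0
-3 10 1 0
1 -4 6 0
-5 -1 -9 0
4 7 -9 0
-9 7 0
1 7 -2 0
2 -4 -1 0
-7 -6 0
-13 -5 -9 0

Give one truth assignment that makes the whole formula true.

v1=True, v2=True, v3=True, v4=True, v5=True, v6=True, v7=False, v8=False, v9=False, v10=True, v11=True, v12=True, v13=True

Check each clause:
  1. {¬v8, v2} — ¬v8 is true.
  2. {v3, ¬v10, v2} — v2 is true.
  3. {v1, ¬v5, ¬v3} — v1 is true.
  4. {v1, v9, ¬v3} — v1 is true.
  5. {v5, v6, ¬v9} — v5 is true.
  6. {¬v10, ¬v7, v6} — ¬v7 is true.
  7. {¬v2, v8, v12} — v12 is true.
  8. {v1, ¬v8, ¬v4} — ¬v8 is true.
  9. {¬v13, v7, v11} — v11 is true.
  10. {v11, v2, v1} — v1 is true.
  11. {v10, v7, ¬v11} — v10 is true.
  12. {¬v9, v13, ¬v10} — v13 is true.
  13. {v12, v1} — v1 is true.
  14. {v10, v1, ¬v3} — v1 is true.
  15. {¬v4, v1, v6} — v1 is true.
  16. {¬v9, ¬v5, ¬v1} — ¬v9 is true.
  17. {¬v9, v4, v7} — v4 is true.
  18. {v7, ¬v9} — ¬v9 is true.
  19. {v7, v1, ¬v2} — v1 is true.
  20. {v2, ¬v1, ¬v4} — v2 is true.
  21. {¬v7, ¬v6} — ¬v7 is true.
  22. {¬v9, ¬v5, ¬v13} — ¬v9 is true.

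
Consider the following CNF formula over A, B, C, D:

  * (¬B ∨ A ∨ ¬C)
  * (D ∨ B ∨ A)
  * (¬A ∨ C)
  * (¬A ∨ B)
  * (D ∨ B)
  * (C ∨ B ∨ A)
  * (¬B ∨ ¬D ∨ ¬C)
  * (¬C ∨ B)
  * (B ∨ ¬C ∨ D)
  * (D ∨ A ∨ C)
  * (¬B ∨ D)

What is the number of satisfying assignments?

1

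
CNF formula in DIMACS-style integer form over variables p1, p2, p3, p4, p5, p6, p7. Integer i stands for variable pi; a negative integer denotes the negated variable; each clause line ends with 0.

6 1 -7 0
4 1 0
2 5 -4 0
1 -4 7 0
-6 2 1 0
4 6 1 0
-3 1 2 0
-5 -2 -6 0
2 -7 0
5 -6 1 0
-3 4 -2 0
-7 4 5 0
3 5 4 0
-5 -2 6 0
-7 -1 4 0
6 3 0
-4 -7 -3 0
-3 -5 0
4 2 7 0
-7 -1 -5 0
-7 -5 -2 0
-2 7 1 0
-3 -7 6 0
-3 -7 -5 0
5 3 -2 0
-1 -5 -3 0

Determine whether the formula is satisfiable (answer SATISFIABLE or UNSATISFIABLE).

SATISFIABLE

Branch on p1: take p1 = True.
Set p2 = False and propagate.
  then p7 is forced to False.
  then p4 is forced to True.
  then p5 is forced to True.
  then p3 is forced to False.
  then p6 is forced to True.
Every clause has at least one true literal under this assignment.
So p1=T, p2=F, p3=F, p4=T, p5=T, p6=T, p7=F is a satisfying assignment.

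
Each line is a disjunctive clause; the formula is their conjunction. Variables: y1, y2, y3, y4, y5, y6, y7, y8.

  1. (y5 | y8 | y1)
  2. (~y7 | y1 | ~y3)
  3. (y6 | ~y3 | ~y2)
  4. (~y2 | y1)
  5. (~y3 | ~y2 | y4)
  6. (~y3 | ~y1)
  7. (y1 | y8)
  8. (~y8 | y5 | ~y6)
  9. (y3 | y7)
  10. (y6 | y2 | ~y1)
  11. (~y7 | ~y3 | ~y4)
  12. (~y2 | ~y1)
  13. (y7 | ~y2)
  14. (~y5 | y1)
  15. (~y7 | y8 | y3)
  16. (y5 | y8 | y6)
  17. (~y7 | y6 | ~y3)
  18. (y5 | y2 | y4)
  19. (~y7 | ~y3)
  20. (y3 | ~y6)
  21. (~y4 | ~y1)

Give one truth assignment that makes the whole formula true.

y1=0, y2=0, y3=0, y4=1, y5=0, y6=0, y7=1, y8=1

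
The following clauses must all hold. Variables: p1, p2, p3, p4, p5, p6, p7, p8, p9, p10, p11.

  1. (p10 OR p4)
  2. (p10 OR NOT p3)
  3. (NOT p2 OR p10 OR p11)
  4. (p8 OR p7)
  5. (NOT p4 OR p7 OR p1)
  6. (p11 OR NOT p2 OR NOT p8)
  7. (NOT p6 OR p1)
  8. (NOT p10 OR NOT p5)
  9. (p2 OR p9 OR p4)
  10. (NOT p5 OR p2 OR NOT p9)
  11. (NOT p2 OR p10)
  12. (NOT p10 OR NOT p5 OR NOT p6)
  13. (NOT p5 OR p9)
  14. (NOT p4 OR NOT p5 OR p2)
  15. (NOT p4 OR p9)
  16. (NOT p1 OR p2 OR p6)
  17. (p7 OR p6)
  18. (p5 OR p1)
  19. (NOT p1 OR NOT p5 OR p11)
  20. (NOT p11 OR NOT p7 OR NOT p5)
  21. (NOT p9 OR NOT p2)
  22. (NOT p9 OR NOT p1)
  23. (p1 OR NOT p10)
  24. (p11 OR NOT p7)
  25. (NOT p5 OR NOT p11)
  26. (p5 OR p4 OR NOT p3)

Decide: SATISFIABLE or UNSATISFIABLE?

p3 occurs only negated in the remaining clauses — set p3 = False.
Branch on p1: take p1 = True.
  then p9 is forced to False.
  then p5 is forced to False.
  then p4 is forced to False.
  then p10 is forced to True.
  then p2 is forced to True.
Set p6 = False and propagate.
  then p7 is forced to True.
  then p11 is forced to True.
p8 is now unconstrained; take p8 = True.
Every clause has at least one true literal under this assignment.
So p1=1, p2=1, p3=0, p4=0, p5=0, p6=0, p7=1, p8=1, p9=0, p10=1, p11=1 is a satisfying assignment.

SATISFIABLE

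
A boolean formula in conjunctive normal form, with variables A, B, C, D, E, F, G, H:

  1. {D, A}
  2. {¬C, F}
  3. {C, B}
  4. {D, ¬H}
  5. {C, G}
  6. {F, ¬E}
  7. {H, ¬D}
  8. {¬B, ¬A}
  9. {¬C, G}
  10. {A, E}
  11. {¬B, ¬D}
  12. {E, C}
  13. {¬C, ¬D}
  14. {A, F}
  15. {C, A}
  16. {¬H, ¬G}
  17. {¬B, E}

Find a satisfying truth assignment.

A=T, B=F, C=T, D=F, E=T, F=T, G=T, H=F

Check each clause:
  1. {A, D} — A is true.
  2. {F, ¬C} — F is true.
  3. {B, C} — C is true.
  4. {D, ¬H} — ¬H is true.
  5. {G, C} — C is true.
  6. {F, ¬E} — F is true.
  7. {H, ¬D} — ¬D is true.
  8. {¬A, ¬B} — ¬B is true.
  9. {G, ¬C} — G is true.
  10. {A, E} — A is true.
  11. {¬B, ¬D} — ¬D is true.
  12. {E, C} — C is true.
  13. {¬D, ¬C} — ¬D is true.
  14. {F, A} — A is true.
  15. {C, A} — A is true.
  16. {¬G, ¬H} — ¬H is true.
  17. {E, ¬B} — E is true.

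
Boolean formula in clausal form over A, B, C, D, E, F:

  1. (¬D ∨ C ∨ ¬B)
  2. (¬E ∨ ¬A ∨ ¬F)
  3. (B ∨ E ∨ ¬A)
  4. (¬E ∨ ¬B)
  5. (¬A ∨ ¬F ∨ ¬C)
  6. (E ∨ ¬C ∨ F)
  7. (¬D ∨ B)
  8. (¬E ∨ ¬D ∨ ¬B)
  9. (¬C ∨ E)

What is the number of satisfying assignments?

Split on E, then B.
  E=T, B=T: a clause becomes empty — 0.
  E=T, B=F: C free; 3 ways for (A,D,F) × 2^1 = 6.
  E=F, B=T: remaining (A,C,D,F) ∈ {(F,F,F,F); (F,F,F,T); (T,F,F,F); (T,F,F,T)} — 4.
  E=F, B=F: remaining (A,C,D,F) ∈ {(F,F,F,F); (F,F,F,T)} — 2.
Total: 0 + 6 + 4 + 2 = 12.

12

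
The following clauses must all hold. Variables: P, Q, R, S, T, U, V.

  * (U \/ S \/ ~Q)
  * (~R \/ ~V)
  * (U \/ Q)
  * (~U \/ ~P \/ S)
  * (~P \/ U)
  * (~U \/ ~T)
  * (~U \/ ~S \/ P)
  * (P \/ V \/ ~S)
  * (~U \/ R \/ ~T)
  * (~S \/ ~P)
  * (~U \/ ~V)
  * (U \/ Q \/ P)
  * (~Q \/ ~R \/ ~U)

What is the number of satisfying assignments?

5

The models are:
  P=F Q=F R=F S=F T=F U=T V=F
  P=F Q=F R=T S=F T=F U=T V=F
  P=F Q=T R=F S=F T=F U=T V=F
  P=F Q=T R=F S=T T=F U=F V=T
  P=F Q=T R=F S=T T=T U=F V=T
That's 5 in total.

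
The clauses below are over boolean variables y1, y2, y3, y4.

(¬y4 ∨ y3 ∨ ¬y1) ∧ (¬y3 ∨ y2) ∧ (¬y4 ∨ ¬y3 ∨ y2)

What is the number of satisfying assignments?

10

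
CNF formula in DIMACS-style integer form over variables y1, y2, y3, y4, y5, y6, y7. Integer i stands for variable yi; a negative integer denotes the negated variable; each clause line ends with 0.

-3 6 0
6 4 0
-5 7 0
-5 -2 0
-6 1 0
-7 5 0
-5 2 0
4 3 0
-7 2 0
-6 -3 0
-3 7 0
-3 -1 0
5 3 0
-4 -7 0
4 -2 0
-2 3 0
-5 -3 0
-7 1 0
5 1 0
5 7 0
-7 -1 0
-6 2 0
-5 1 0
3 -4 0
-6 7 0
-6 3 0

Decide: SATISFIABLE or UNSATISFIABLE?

y3 = True:
  propagation gives y6=True; an empty clause results — contradiction.
y3 = False:
  propagation gives y4=True; an empty clause results — contradiction.
Every branch closes, so no satisfying assignment exists.

UNSATISFIABLE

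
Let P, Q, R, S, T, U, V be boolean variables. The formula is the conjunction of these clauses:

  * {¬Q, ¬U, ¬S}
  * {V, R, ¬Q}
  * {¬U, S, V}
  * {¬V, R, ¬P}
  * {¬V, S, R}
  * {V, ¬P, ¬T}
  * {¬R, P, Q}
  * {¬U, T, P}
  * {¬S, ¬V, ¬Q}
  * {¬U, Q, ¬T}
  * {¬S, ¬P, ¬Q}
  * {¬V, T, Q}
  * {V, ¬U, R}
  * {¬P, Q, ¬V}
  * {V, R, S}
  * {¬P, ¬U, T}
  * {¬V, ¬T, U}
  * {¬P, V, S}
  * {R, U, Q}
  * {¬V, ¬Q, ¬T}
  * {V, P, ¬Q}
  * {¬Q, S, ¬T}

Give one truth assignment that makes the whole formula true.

Set P = False and propagate.
Try Q = True.
  then V is forced to True.
  then S is forced to False.
  then R is forced to True.
  then T is forced to False.
  then U is forced to False.

P = False  Q = True  R = True  S = False  T = False  U = False  V = True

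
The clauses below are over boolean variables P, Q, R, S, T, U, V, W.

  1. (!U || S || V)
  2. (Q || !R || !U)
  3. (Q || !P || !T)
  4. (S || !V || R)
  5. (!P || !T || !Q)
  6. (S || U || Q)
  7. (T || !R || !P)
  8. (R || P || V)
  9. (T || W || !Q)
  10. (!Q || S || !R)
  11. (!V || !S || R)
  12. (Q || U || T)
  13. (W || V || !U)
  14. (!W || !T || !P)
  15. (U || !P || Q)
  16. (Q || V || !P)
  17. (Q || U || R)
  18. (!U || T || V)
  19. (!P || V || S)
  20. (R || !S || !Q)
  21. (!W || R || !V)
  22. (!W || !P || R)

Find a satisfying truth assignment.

P=False, Q=True, R=True, S=True, T=False, U=False, V=False, W=True

Check each clause:
  1. (!U || S || V) — !U is true.
  2. (!R || Q || !U) — !U is true.
  3. (!T || Q || !P) — Q is true.
  4. (R || S || !V) — !V is true.
  5. (!P || !Q || !T) — !T is true.
  6. (U || Q || S) — Q is true.
  7. (!R || !P || T) — !P is true.
  8. (P || R || V) — R is true.
  9. (W || !Q || T) — W is true.
  10. (!R || S || !Q) — S is true.
  11. (!V || !S || R) — !V is true.
  12. (U || T || Q) — Q is true.
  13. (!U || W || V) — W is true.
  14. (!P || !T || !W) — !T is true.
  15. (Q || !P || U) — Q is true.
  16. (Q || !P || V) — Q is true.
  17. (R || Q || U) — Q is true.
  18. (T || V || !U) — !U is true.
  19. (!P || S || V) — S is true.
  20. (R || !Q || !S) — R is true.
  21. (R || !V || !W) — !V is true.
  22. (R || !P || !W) — R is true.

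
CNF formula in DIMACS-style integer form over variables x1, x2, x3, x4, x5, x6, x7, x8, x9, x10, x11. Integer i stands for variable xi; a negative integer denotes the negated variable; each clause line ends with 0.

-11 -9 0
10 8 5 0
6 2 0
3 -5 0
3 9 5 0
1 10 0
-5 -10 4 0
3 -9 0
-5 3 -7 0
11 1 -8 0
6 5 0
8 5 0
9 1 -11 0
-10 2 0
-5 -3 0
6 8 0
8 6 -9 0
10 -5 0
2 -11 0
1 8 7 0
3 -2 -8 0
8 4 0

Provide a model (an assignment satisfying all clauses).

x1 occurs only positively in the remaining clauses — set x1 = True.
x6 occurs only positively in the remaining clauses — set x6 = True.
Set x2 = False and propagate.
  then x10 is forced to False.
  then x5 is forced to False.
  then x8 is forced to True.
  then x11 is forced to False.
Try x3 = True.
x4, x7, x9 are now unconstrained; take x4 = False, x7 = False, x9 = False.

x1=True, x2=False, x3=True, x4=False, x5=False, x6=True, x7=False, x8=True, x9=False, x10=False, x11=False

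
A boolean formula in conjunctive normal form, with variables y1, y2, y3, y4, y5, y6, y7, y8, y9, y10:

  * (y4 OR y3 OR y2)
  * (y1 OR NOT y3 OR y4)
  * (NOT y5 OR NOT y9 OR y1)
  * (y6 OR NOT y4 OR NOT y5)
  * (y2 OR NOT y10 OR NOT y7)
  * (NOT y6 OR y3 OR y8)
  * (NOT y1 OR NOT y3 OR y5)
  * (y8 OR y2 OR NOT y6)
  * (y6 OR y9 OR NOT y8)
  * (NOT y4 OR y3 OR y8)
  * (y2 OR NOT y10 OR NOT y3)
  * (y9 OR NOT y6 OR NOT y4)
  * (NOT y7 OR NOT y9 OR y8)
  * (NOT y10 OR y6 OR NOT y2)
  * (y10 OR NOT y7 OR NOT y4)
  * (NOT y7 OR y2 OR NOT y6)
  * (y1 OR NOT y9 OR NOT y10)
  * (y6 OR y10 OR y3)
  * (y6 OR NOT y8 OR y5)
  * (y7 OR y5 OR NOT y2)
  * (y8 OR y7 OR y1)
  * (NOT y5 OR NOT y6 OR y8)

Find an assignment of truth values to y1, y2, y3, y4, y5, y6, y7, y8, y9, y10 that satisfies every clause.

y1=T  y2=T  y3=F  y4=F  y5=T  y6=T  y7=T  y8=T  y9=F  y10=T

Check each clause:
  1. (y4 OR y3 OR y2) — y2 is true.
  2. (NOT y3 OR y1 OR y4) — y1 is true.
  3. (NOT y9 OR y1 OR NOT y5) — y1 is true.
  4. (y6 OR NOT y5 OR NOT y4) — NOT y4 is true.
  5. (y2 OR NOT y7 OR NOT y10) — y2 is true.
  6. (NOT y6 OR y3 OR y8) — y8 is true.
  7. (NOT y1 OR NOT y3 OR y5) — y5 is true.
  8. (y2 OR y8 OR NOT y6) — y8 is true.
  9. (y9 OR y6 OR NOT y8) — y6 is true.
  10. (y3 OR y8 OR NOT y4) — y8 is true.
  11. (NOT y3 OR y2 OR NOT y10) — y2 is true.
  12. (y9 OR NOT y4 OR NOT y6) — NOT y4 is true.
  13. (y8 OR NOT y7 OR NOT y9) — y8 is true.
  14. (NOT y10 OR NOT y2 OR y6) — y6 is true.
  15. (y10 OR NOT y7 OR NOT y4) — y10 is true.
  16. (NOT y7 OR y2 OR NOT y6) — y2 is true.
  17. (NOT y10 OR NOT y9 OR y1) — y1 is true.
  18. (y3 OR y6 OR y10) — y10 is true.
  19. (y5 OR y6 OR NOT y8) — y5 is true.
  20. (NOT y2 OR y5 OR y7) — y5 is true.
  21. (y8 OR y7 OR y1) — y8 is true.
  22. (y8 OR NOT y6 OR NOT y5) — y8 is true.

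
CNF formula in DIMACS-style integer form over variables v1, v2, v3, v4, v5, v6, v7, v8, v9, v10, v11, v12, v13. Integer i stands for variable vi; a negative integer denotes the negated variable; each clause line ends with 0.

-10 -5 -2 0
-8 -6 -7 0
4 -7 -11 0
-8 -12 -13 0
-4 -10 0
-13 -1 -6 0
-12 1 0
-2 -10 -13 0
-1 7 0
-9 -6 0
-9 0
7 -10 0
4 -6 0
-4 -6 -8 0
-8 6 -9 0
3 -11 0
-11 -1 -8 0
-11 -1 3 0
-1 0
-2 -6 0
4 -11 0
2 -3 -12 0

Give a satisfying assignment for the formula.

Unit propagation: (NOT v9) forces v9 = False.
Unit propagation: (NOT v1) forces v1 = False.
The clause (NOT v12) is unit: v12 must be False.
v6 occurs only negated in the remaining clauses — set v6 = False.
Pure literal: v10 appears only negated; assign v10 = False.
Try v3 = False.
  then v11 is forced to False.
v2, v4, v5, v7, v8, v13 are now unconstrained; take v2 = True, v4 = False, v5 = True, v7 = True, v8 = True, v13 = True.

v1=0, v2=1, v3=0, v4=0, v5=1, v6=0, v7=1, v8=1, v9=0, v10=0, v11=0, v12=0, v13=1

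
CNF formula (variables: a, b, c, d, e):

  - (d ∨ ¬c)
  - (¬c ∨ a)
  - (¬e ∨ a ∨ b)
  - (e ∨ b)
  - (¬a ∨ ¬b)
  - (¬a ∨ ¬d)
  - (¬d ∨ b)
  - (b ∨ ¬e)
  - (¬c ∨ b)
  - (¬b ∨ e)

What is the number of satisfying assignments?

2

The models are:
  a=F b=T c=F d=F e=T
  a=F b=T c=F d=T e=T
That's 2 in total.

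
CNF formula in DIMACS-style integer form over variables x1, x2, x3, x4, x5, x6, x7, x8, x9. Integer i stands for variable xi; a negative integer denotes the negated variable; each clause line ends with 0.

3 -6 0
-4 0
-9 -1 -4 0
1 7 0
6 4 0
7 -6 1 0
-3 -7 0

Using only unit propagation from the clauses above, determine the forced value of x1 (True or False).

(¬x4) is a unit clause: x4 = False.
From (x4 ∨ x6) and x4 = False: x6 = True.
(x3 ∨ ¬x6) with x6 = True leaves only x3, so x3 = True.
In (¬x3 ∨ ¬x7), ¬x3 is now false; ¬x7 must hold, so x7 = False.
From (x1 ∨ x7) and x7 = False: x1 = True.

True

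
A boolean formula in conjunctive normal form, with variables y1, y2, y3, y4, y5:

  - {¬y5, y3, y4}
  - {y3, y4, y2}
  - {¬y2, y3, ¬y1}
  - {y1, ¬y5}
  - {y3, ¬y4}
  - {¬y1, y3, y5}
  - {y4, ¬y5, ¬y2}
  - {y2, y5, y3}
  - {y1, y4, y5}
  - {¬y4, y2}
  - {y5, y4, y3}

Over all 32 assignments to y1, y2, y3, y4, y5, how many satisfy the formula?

6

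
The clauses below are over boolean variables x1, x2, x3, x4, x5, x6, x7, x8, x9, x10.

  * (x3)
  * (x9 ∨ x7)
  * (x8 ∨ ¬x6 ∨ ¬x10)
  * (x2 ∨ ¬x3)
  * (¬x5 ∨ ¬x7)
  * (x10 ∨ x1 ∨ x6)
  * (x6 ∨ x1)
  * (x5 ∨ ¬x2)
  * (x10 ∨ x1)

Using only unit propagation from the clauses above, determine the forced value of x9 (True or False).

Unit clause (x3) sets x3 = True.
(¬x3 ∨ x2): since x3 = True, the clause reduces to (x2). x2 = True.
(¬x2 ∨ x5) with x2 = True leaves only x5, so x5 = True.
(¬x7 ∨ ¬x5): since x5 = True, the clause reduces to (¬x7). x7 = False.
In (x9 ∨ x7), x7 is now false; x9 must hold, so x9 = True.

True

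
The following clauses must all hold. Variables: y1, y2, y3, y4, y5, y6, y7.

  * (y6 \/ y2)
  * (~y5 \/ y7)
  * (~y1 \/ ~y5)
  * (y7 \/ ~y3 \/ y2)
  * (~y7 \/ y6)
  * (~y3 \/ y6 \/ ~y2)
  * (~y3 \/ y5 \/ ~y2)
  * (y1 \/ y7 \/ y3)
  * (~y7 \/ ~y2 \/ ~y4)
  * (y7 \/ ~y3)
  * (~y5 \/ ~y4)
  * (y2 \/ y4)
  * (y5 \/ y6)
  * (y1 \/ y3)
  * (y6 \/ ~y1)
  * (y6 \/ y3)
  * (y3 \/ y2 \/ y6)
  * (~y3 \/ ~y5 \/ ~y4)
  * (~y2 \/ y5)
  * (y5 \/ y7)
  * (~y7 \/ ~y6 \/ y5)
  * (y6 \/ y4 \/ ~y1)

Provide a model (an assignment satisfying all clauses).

y1=F, y2=T, y3=T, y4=F, y5=T, y6=T, y7=T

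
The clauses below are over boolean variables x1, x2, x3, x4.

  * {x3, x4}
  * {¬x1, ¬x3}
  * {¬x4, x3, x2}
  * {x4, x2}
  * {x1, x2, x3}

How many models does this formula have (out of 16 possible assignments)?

5

Satisfying assignments:
  x1=F x2=F x3=T x4=T
  x1=F x2=T x3=F x4=T
  x1=F x2=T x3=T x4=F
  x1=F x2=T x3=T x4=T
  x1=T x2=T x3=F x4=T
Count: 5.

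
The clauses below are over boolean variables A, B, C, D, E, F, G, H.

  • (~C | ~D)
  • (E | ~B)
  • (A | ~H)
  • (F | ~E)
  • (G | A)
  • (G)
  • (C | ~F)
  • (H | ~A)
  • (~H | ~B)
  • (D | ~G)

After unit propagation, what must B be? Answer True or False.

False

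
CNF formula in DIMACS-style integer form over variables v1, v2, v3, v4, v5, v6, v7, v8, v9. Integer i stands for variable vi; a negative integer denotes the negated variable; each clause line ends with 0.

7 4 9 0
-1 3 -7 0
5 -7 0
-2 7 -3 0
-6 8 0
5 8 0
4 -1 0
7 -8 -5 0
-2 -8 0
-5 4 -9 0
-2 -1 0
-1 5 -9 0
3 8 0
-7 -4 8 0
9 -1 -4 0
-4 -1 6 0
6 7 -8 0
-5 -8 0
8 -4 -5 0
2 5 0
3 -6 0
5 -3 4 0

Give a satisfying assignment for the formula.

v1=0  v2=0  v3=1  v4=0  v5=1  v6=0  v7=1  v8=0  v9=0

Check each clause:
  1. (v4 || v9 || v7) — v7 is true.
  2. (v3 || !v7 || !v1) — v3 is true.
  3. (v5 || !v7) — v5 is true.
  4. (!v3 || !v2 || v7) — !v2 is true.
  5. (!v6 || v8) — !v6 is true.
  6. (v5 || v8) — v5 is true.
  7. (v4 || !v1) — !v1 is true.
  8. (!v5 || !v8 || v7) — !v8 is true.
  9. (!v8 || !v2) — !v8 is true.
  10. (!v9 || v4 || !v5) — !v9 is true.
  11. (!v2 || !v1) — !v2 is true.
  12. (v5 || !v1 || !v9) — v5 is true.
  13. (v8 || v3) — v3 is true.
  14. (!v4 || v8 || !v7) — !v4 is true.
  15. (!v1 || v9 || !v4) — !v4 is true.
  16. (!v4 || !v1 || v6) — !v4 is true.
  17. (v6 || !v8 || v7) — !v8 is true.
  18. (!v5 || !v8) — !v8 is true.
  19. (!v4 || v8 || !v5) — !v4 is true.
  20. (v2 || v5) — v5 is true.
  21. (v3 || !v6) — !v6 is true.
  22. (!v3 || v5 || v4) — v5 is true.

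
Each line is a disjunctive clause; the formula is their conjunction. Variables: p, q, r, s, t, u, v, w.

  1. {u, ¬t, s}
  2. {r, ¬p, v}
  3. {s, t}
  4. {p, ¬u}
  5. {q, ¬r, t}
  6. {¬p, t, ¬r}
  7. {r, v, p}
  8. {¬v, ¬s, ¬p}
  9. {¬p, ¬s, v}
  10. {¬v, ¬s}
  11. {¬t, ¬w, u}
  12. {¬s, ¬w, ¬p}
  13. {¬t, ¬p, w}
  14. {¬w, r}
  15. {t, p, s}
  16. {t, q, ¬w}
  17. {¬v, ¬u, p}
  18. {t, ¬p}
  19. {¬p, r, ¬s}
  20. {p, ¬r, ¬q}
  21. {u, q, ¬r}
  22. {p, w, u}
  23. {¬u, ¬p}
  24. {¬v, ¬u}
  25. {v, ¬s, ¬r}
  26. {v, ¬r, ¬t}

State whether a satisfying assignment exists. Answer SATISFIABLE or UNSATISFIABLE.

UNSATISFIABLE

p = True:
  propagation gives t=True, w=True, u=True; an empty clause results — contradiction.
p = False:
  propagation gives u=False, w=True, t=False, s=True; an empty clause results — contradiction.
Every branch closes, so no satisfying assignment exists.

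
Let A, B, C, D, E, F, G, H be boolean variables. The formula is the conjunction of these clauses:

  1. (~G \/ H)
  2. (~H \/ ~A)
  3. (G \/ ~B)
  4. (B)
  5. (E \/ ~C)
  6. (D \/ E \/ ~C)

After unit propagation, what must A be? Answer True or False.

(B) is a unit clause: B = True.
(~B \/ G): since B = True, the clause reduces to (G). G = True.
(H \/ ~G): since G = True, the clause reduces to (H). H = True.
From (~A \/ ~H) and H = True: A = False.

False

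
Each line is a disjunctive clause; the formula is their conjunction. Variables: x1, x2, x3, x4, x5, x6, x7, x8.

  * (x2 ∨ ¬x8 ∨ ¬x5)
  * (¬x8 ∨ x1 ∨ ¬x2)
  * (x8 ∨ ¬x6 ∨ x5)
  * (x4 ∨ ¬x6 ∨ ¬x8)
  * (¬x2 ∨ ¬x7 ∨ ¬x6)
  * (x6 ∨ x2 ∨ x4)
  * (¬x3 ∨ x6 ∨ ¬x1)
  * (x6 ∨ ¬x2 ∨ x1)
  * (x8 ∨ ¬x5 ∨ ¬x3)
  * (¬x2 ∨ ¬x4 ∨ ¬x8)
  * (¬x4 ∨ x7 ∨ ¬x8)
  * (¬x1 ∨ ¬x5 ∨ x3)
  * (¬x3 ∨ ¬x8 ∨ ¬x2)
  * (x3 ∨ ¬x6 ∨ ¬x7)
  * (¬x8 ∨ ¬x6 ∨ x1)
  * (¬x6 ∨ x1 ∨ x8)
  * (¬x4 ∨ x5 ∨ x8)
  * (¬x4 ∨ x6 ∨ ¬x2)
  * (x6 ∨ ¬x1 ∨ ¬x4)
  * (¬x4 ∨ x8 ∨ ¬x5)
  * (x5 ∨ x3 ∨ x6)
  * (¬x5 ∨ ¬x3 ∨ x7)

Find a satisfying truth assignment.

x1 = False, x2 = False, x3 = True, x4 = True, x5 = False, x6 = False, x7 = True, x8 = True

Check each clause:
  1. (x2 ∨ ¬x5 ∨ ¬x8) — ¬x5 is true.
  2. (¬x2 ∨ x1 ∨ ¬x8) — ¬x2 is true.
  3. (¬x6 ∨ x5 ∨ x8) — x8 is true.
  4. (x4 ∨ ¬x6 ∨ ¬x8) — ¬x6 is true.
  5. (¬x2 ∨ ¬x6 ∨ ¬x7) — ¬x6 is true.
  6. (x2 ∨ x6 ∨ x4) — x4 is true.
  7. (¬x3 ∨ x6 ∨ ¬x1) — ¬x1 is true.
  8. (¬x2 ∨ x6 ∨ x1) — ¬x2 is true.
  9. (¬x3 ∨ x8 ∨ ¬x5) — x8 is true.
  10. (¬x2 ∨ ¬x4 ∨ ¬x8) — ¬x2 is true.
  11. (¬x8 ∨ ¬x4 ∨ x7) — x7 is true.
  12. (x3 ∨ ¬x1 ∨ ¬x5) — x3 is true.
  13. (¬x2 ∨ ¬x3 ∨ ¬x8) — ¬x2 is true.
  14. (¬x6 ∨ x3 ∨ ¬x7) — ¬x6 is true.
  15. (x1 ∨ ¬x6 ∨ ¬x8) — ¬x6 is true.
  16. (¬x6 ∨ x8 ∨ x1) — x8 is true.
  17. (x5 ∨ ¬x4 ∨ x8) — x8 is true.
  18. (¬x4 ∨ x6 ∨ ¬x2) — ¬x2 is true.
  19. (x6 ∨ ¬x1 ∨ ¬x4) — ¬x1 is true.
  20. (¬x4 ∨ x8 ∨ ¬x5) — x8 is true.
  21. (x5 ∨ x3 ∨ x6) — x3 is true.
  22. (¬x3 ∨ x7 ∨ ¬x5) — ¬x5 is true.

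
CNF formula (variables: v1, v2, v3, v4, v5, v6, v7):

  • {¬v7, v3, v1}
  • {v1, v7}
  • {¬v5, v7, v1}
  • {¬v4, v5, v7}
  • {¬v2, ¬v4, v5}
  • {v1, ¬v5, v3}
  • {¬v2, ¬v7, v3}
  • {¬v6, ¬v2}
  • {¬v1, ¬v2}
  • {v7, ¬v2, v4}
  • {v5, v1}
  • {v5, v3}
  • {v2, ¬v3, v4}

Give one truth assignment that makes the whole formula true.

Try v1 = True.
  then v2 is forced to False.
Try v3 = True.
  then v4 is forced to True.
For the remaining variables, v5 = False, v6 = True, v7 = True works.
Every clause has at least one true literal under this assignment.

v1=1, v2=0, v3=1, v4=1, v5=0, v6=1, v7=1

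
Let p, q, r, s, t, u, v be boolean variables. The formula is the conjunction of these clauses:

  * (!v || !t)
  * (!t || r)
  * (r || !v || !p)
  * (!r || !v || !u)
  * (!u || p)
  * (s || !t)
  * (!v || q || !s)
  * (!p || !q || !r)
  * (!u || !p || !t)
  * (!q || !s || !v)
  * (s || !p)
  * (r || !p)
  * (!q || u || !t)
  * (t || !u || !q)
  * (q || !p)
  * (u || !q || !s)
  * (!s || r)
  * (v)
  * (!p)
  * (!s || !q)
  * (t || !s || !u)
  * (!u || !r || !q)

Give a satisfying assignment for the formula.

Unit propagation: (v) forces v = True.
Unit propagation: (!t) forces t = False.
Unit propagation: (!p) forces p = False.
The clause (!u) is unit: u must be False.
Pure literal: r appears only positively; assign r = True.
Pure literal: s appears only negated; assign s = False.
q is now unconstrained; take q = False.

p=0, q=0, r=1, s=0, t=0, u=0, v=1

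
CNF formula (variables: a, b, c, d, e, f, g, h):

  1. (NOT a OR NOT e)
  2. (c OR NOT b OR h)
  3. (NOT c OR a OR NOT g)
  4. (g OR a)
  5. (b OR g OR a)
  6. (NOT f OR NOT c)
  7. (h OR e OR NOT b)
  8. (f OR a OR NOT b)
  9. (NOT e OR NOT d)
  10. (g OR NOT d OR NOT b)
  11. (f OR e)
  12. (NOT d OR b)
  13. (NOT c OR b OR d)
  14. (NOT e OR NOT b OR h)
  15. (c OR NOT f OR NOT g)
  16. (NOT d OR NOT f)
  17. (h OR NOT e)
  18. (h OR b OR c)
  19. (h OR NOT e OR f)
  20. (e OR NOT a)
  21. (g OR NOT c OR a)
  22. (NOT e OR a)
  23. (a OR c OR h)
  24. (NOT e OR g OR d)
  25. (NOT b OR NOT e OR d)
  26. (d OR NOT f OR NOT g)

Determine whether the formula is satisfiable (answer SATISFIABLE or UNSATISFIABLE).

e = True:
  propagation gives a=False; an empty clause results — contradiction.
e = False:
  propagation gives f=True, c=False, g=False, a=True; an empty clause results — contradiction.
Every branch closes, so no satisfying assignment exists.

UNSATISFIABLE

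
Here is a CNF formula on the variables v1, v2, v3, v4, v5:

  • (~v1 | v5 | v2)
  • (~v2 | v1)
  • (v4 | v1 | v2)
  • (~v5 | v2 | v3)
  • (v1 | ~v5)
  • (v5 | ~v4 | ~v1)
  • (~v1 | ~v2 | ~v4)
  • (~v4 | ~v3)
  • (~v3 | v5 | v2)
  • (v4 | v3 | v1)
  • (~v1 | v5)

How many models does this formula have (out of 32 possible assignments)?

4

The models are:
  v1=0 v2=0 v3=0 v4=1 v5=0
  v1=1 v2=0 v3=1 v4=0 v5=1
  v1=1 v2=1 v3=0 v4=0 v5=1
  v1=1 v2=1 v3=1 v4=0 v5=1
Count: 4.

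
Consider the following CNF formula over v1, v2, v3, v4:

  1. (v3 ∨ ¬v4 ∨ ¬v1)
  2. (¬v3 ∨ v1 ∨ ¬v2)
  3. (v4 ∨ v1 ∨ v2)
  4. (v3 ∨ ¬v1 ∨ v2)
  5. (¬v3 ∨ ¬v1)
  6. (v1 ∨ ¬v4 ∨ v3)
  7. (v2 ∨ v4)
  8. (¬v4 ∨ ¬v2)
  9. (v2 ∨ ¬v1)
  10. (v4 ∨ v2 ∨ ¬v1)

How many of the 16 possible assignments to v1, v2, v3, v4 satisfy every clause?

3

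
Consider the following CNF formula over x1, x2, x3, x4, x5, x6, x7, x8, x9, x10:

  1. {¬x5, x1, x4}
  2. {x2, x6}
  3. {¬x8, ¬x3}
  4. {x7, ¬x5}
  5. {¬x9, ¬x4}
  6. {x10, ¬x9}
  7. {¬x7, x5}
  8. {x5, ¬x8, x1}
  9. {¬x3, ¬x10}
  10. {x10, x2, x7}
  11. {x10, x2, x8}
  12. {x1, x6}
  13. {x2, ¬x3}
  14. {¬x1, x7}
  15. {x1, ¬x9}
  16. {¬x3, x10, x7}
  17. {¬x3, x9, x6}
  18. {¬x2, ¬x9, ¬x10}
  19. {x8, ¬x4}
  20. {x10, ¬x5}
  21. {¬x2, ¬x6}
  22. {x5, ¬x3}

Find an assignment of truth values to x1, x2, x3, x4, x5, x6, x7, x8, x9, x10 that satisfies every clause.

x1 = True, x2 = True, x3 = False, x4 = False, x5 = True, x6 = False, x7 = True, x8 = False, x9 = False, x10 = True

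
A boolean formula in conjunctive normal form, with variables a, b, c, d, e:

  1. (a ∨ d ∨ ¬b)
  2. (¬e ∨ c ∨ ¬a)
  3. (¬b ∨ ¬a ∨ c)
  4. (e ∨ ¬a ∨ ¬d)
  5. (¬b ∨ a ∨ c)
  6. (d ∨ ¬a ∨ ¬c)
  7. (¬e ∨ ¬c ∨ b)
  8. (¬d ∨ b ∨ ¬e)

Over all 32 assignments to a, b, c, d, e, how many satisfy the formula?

9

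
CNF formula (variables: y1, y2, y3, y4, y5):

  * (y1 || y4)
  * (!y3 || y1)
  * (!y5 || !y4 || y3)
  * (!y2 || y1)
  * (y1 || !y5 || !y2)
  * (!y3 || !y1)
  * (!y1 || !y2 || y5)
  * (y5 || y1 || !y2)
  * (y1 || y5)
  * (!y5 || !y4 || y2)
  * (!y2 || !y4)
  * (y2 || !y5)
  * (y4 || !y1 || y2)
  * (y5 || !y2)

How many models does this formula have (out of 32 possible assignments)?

2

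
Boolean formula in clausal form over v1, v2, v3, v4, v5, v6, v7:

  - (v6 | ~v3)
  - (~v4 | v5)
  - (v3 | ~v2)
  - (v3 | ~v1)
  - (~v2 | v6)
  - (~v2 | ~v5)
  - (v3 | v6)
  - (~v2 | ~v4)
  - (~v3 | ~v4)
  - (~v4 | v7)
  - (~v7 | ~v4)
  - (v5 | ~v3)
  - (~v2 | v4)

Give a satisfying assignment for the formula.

Pure literal: v1 appears only negated; assign v1 = False.
v2 occurs only negated in the remaining clauses — set v2 = False.
Try v3 = False.
  then v6 is forced to True.
The remaining clauses are satisfied by v4 = False, v5 = False, v7 = True.
Every clause has at least one true literal under this assignment.

v1 = F, v2 = F, v3 = F, v4 = F, v5 = F, v6 = T, v7 = T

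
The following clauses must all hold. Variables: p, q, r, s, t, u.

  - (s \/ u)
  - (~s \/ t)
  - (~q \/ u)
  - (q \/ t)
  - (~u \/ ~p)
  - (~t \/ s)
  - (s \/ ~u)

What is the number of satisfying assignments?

8

Case analysis on s and u:
  s=1, u=1: remaining (p,q,r,t) ∈ {(0,0,0,1); (0,0,1,1); (0,1,0,1); (0,1,1,1)} — 4.
  s=1, u=0: remaining (p,q,r,t) ∈ {(0,0,0,1); (0,0,1,1); (1,0,0,1); (1,0,1,1)} — 4.
  s=0, u=1: a clause becomes empty — 0.
  s=0, u=0: a clause becomes empty — 0.
Total: 4 + 4 + 0 + 0 = 8.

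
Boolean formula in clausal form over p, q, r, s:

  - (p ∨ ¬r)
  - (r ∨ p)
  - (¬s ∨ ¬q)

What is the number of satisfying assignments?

6

The models are:
  p=1 q=0 r=0 s=0
  p=1 q=0 r=0 s=1
  p=1 q=0 r=1 s=0
  p=1 q=0 r=1 s=1
  p=1 q=1 r=0 s=0
  p=1 q=1 r=1 s=0
That's 6 in total.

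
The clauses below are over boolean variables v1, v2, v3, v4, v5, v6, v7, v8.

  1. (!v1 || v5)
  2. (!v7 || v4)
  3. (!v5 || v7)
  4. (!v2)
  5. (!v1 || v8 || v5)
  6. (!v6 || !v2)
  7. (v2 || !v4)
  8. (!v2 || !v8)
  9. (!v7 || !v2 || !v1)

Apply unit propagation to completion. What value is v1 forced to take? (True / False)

Unit clause (!v2) sets v2 = False.
(!v4 || v2) with v2 = False leaves only !v4, so v4 = False.
From (v4 || !v7) and v4 = False: v7 = False.
(v7 || !v5) with v7 = False leaves only !v5, so v5 = False.
From (v5 || !v1) and v5 = False: v1 = False.

False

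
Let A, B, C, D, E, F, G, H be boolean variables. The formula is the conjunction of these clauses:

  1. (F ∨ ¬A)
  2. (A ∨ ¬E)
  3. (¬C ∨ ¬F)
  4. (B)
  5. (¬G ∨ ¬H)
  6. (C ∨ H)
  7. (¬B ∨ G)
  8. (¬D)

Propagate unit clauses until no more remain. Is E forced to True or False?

False

(B) stands alone — B = True.
From (G ∨ ¬B) and B = True: G = True.
In (¬G ∨ ¬H), ¬G is now false; ¬H must hold, so H = False.
(C ∨ H) with H = False leaves only C, so C = True.
In (¬F ∨ ¬C), ¬C is now false; ¬F must hold, so F = False.
From (¬A ∨ F) and F = False: A = False.
(A ∨ ¬E) with A = False leaves only ¬E, so E = False.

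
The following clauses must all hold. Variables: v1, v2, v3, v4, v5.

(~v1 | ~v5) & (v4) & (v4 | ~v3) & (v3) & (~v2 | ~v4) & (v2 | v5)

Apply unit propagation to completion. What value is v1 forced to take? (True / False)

False

(v4) stands alone — v4 = True.
(v3) stands alone — v3 = True.
(~v4 | ~v2) with v4 = True leaves only ~v2, so v2 = False.
(v5 | v2): since v2 = False, the clause reduces to (v5). v5 = True.
In (~v1 | ~v5), ~v5 is now false; ~v1 must hold, so v1 = False.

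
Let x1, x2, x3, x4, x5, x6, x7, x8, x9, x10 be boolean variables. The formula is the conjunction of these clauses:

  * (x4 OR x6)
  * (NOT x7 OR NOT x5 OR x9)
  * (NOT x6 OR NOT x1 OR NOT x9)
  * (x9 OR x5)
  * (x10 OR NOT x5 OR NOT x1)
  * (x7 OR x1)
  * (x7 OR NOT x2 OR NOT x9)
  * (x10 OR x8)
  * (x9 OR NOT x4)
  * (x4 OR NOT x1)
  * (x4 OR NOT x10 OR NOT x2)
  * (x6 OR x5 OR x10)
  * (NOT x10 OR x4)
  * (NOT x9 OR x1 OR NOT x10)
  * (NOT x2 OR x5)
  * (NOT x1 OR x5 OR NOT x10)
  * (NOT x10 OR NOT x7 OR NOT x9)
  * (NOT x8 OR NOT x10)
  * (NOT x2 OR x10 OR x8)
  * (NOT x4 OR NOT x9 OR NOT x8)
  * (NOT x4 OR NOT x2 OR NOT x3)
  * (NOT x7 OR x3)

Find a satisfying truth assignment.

x1=0, x2=1, x3=1, x4=0, x5=1, x6=1, x7=1, x8=1, x9=1, x10=0

Check each clause:
  1. (x6 OR x4) — x6 is true.
  2. (NOT x7 OR x9 OR NOT x5) — x9 is true.
  3. (NOT x9 OR NOT x1 OR NOT x6) — NOT x1 is true.
  4. (x5 OR x9) — x9 is true.
  5. (NOT x5 OR NOT x1 OR x10) — NOT x1 is true.
  6. (x7 OR x1) — x7 is true.
  7. (NOT x9 OR x7 OR NOT x2) — x7 is true.
  8. (x8 OR x10) — x8 is true.
  9. (x9 OR NOT x4) — x9 is true.
  10. (x4 OR NOT x1) — NOT x1 is true.
  11. (x4 OR NOT x2 OR NOT x10) — NOT x10 is true.
  12. (x10 OR x6 OR x5) — x5 is true.
  13. (x4 OR NOT x10) — NOT x10 is true.
  14. (NOT x9 OR NOT x10 OR x1) — NOT x10 is true.
  15. (NOT x2 OR x5) — x5 is true.
  16. (x5 OR NOT x1 OR NOT x10) — x5 is true.
  17. (NOT x7 OR NOT x10 OR NOT x9) — NOT x10 is true.
  18. (NOT x10 OR NOT x8) — NOT x10 is true.
  19. (x10 OR NOT x2 OR x8) — x8 is true.
  20. (NOT x8 OR NOT x4 OR NOT x9) — NOT x4 is true.
  21. (NOT x3 OR NOT x4 OR NOT x2) — NOT x4 is true.
  22. (x3 OR NOT x7) — x3 is true.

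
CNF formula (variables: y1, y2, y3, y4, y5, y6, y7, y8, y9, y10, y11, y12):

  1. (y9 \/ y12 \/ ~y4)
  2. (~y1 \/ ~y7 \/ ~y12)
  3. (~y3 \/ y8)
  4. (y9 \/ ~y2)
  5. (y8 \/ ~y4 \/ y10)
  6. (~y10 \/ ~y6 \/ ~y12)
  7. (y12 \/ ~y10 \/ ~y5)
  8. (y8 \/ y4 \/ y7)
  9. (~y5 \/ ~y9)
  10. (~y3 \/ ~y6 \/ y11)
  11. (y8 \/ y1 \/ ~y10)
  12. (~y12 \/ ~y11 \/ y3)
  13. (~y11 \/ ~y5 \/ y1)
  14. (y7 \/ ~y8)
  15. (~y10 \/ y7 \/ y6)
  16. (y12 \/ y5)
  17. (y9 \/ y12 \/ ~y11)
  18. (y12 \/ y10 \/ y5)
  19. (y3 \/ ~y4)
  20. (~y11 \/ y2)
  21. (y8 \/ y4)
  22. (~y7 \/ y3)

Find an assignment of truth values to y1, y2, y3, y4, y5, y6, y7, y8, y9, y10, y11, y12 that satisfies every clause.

y1=F  y2=F  y3=T  y4=T  y5=F  y6=F  y7=T  y8=T  y9=F  y10=T  y11=F  y12=T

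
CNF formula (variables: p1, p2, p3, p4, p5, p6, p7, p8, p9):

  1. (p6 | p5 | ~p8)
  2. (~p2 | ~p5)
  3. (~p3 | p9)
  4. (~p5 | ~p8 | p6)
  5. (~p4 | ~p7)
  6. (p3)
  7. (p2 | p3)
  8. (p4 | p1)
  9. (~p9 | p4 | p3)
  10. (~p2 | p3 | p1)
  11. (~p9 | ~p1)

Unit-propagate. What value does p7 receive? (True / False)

False

Unit clause (p3) sets p3 = True.
From (p9 | ~p3) and p3 = True: p9 = True.
From (~p9 | ~p1) and p9 = True: p1 = False.
(p4 | p1): since p1 = False, the clause reduces to (p4). p4 = True.
(~p7 | ~p4): since p4 = True, the clause reduces to (~p7). p7 = False.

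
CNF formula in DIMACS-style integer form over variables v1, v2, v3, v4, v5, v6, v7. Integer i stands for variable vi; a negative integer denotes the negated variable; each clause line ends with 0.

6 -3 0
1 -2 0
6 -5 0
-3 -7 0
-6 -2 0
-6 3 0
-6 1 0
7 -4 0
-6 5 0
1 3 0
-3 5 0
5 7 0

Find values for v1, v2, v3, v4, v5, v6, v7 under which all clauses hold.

v1 = T  v2 = F  v3 = F  v4 = F  v5 = F  v6 = F  v7 = T

Check each clause:
  1. {¬v3, v6} — ¬v3 is true.
  2. {v1, ¬v2} — v1 is true.
  3. {¬v5, v6} — ¬v5 is true.
  4. {¬v3, ¬v7} — ¬v3 is true.
  5. {¬v6, ¬v2} — ¬v6 is true.
  6. {¬v6, v3} — ¬v6 is true.
  7. {¬v6, v1} — v1 is true.
  8. {¬v4, v7} — ¬v4 is true.
  9. {¬v6, v5} — ¬v6 is true.
  10. {v3, v1} — v1 is true.
  11. {v5, ¬v3} — ¬v3 is true.
  12. {v7, v5} — v7 is true.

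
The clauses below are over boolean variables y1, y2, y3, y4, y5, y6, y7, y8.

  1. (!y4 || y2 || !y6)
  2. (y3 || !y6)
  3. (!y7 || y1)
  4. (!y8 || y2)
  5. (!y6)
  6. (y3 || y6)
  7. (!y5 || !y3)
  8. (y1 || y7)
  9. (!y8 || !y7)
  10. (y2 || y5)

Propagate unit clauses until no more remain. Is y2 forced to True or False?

(!y6) stands alone — y6 = False.
In (y6 || y3), y6 is now false; y3 must hold, so y3 = True.
In (!y3 || !y5), !y3 is now false; !y5 must hold, so y5 = False.
In (y5 || y2), y5 is now false; y2 must hold, so y2 = True.

True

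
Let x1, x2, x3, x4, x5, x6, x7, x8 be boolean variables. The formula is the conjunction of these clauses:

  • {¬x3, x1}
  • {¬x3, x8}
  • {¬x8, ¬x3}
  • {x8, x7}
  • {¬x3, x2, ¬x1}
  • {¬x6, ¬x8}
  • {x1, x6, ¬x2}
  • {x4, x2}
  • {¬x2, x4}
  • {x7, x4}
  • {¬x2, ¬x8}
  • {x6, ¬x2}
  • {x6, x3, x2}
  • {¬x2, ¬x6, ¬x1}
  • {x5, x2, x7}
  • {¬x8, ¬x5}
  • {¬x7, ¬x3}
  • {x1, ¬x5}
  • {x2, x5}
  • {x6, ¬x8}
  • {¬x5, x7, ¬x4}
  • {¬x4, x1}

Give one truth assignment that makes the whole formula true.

x1=T, x2=F, x3=F, x4=T, x5=T, x6=T, x7=T, x8=F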